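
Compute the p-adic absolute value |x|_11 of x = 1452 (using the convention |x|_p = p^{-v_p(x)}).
|1452|_11 = 1/121

Step 1 — compute v_11(x) by factoring powers of 11 out of the numerator and denominator: v_11(1452) = 2. Step 2 — apply |x|_p = p^{-v_p(x)} = 11^{-2} = 1/121.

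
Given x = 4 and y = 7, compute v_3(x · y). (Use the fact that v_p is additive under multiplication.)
v_3(28) = 0

v_p(x) = 0 (factor: 4 = 3^0 · 4); v_p(y) = 0 (factor: 7 = 3^0 · 7). Additivity: v_p(xy) = v_p(x) + v_p(y) = 0 + 0 = 0. (Direct check: xy = 28 = 3^0 · (28).)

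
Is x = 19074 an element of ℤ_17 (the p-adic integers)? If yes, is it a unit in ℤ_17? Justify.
x ∈ ℤ_17 but not a unit; v_17(x) = 2 > 0

ℤ_17 = {x ∈ ℚ_17 : v_17(x) ≥ 0} and ℤ_17^× = {x ∈ ℤ_17 : v_17(x) = 0}. Here v_17(19074) = v_17(num) − v_17(den) = 2; compare against these criteria.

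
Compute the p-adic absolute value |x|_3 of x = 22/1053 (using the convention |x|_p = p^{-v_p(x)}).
|22/1053|_3 = 81

Step 1 — compute v_3(x) by factoring powers of 3 out of the numerator and denominator: v_3(22/1053) = -4. Step 2 — apply |x|_p = p^{-v_p(x)} = 3^{4} = 81.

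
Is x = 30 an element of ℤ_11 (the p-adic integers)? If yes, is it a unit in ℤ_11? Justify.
x ∈ ℤ_11^× (unit); v_11(x) = 0

ℤ_11 = {x ∈ ℚ_11 : v_11(x) ≥ 0} and ℤ_11^× = {x ∈ ℤ_11 : v_11(x) = 0}. Here v_11(30) = v_11(num) − v_11(den) = 0; compare against these criteria.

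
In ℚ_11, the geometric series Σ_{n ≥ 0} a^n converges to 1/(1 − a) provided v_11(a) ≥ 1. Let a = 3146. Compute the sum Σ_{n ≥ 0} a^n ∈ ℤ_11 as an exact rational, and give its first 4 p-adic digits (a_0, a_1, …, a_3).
Σ a^n = 1/(1 − a) = -1/3145;  first 4 digits = (1, 0, 4, 2)

v_11(a) = 2 ≥ 1, so the series converges in ℤ_11 to 1/(1 − a) = 1/(1 − 3146) = -1/3145. Expand this rational in ℤ_11: compute digits iteratively via d_i = x_i mod 11, x_{i+1} = (x_i − d_i)/11. The first 4 digits are (1, 0, 4, 2).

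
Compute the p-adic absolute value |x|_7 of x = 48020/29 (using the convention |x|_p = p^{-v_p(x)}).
|48020/29|_7 = 1/2401

Step 1 — compute v_7(x) by factoring powers of 7 out of the numerator and denominator: v_7(48020/29) = 4. Step 2 — apply |x|_p = p^{-v_p(x)} = 7^{-4} = 1/2401.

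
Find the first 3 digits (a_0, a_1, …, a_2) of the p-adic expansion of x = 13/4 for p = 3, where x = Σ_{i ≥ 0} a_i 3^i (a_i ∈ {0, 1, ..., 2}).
(a_0, …, a_2) = (1, 0, 1)

v_3(13/4) = 0 (numerator and denominator both coprime to 3), so x ∈ ℤ_3^×. Compute digits iteratively via a_i = x_i mod 3, x_{i+1} = (x_i − a_i)/3, with x_0 = x:
  x_0 = 13/4;  a_0 = 1;  x_1 = (x_0 − 1)/3 = 3/4
  x_1 = 3/4;  a_1 = 0;  x_2 = (x_1 − 0)/3 = 1/4
  x_2 = 1/4;  a_2 = 1;  x_3 = (x_2 − 1)/3 = -1/4
Digits: (1, 0, 1).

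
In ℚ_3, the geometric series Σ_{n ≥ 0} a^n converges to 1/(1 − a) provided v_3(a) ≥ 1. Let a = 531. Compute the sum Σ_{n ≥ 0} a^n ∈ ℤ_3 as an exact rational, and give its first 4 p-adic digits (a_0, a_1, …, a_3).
Σ a^n = 1/(1 − a) = -1/530;  first 4 digits = (1, 0, 2, 1)

v_3(a) = 2 ≥ 1, so the series converges in ℤ_3 to 1/(1 − a) = 1/(1 − 531) = -1/530. Expand this rational in ℤ_3: compute digits iteratively via d_i = x_i mod 3, x_{i+1} = (x_i − d_i)/3. The first 4 digits are (1, 0, 2, 1).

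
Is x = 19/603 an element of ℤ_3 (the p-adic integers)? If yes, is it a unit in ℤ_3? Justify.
x ∉ ℤ_3 (v_3(x) = -2 < 0)

ℤ_3 = {x ∈ ℚ_3 : v_3(x) ≥ 0} and ℤ_3^× = {x ∈ ℤ_3 : v_3(x) = 0}. Here v_3(19/603) = v_3(num) − v_3(den) = -2; compare against these criteria.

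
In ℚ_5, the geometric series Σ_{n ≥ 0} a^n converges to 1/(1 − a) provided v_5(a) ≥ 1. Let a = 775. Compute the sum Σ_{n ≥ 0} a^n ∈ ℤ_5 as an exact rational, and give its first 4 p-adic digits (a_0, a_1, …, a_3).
Σ a^n = 1/(1 − a) = -1/774;  first 4 digits = (1, 0, 1, 1)

v_5(a) = 2 ≥ 1, so the series converges in ℤ_5 to 1/(1 − a) = 1/(1 − 775) = -1/774. Expand this rational in ℤ_5: compute digits iteratively via d_i = x_i mod 5, x_{i+1} = (x_i − d_i)/5. The first 4 digits are (1, 0, 1, 1).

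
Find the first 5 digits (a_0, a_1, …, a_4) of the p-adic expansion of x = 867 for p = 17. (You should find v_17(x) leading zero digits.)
(a_0, …, a_4) = (0, 0, 3, 0, 0)

v_17(867) = 2, so a_0 = ... = a_1 = 0. Factor out: x = 17^2 · u with u = 3 a unit in ℤ_17. Expand u iteratively via a_{v+i} = u_i mod 17, u_{i+1} = (u_i − a_{v+i})/17:
  u_0 = 3;  a_2 = 3;  u_1 = (u_0 − 3)/17 = 0
  u_1 = 0;  a_3 = 0;  u_2 = (u_1 − 0)/17 = 0
  u_2 = 0;  a_4 = 0;  u_3 = (u_2 − 0)/17 = 0
Digits: (0, 0, 3, 0, 0).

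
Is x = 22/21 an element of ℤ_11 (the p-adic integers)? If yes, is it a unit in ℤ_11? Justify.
x ∈ ℤ_11 but not a unit; v_11(x) = 1 > 0

ℤ_11 = {x ∈ ℚ_11 : v_11(x) ≥ 0} and ℤ_11^× = {x ∈ ℤ_11 : v_11(x) = 0}. Here v_11(22/21) = v_11(num) − v_11(den) = 1; compare against these criteria.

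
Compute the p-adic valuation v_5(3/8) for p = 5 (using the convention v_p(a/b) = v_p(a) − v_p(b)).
v_5(3/8) = 0

Factor powers of 5 from the numerator and denominator of the reduced fraction: 3 = 5^0 · 3 and 8 = 5^0 · 8. Apply v_p(a/b) = v_p(a) − v_p(b): v_5(3/8) = 0 − 0 = 0.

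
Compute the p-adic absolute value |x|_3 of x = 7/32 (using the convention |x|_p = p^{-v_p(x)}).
|7/32|_3 = 1

Step 1 — compute v_3(x) by factoring powers of 3 out of the numerator and denominator: v_3(7/32) = 0. Step 2 — apply |x|_p = p^{-v_p(x)} = 3^{0} = 1.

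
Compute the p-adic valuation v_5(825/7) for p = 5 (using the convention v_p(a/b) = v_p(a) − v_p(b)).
v_5(825/7) = 2

Factor powers of 5 from the numerator and denominator of the reduced fraction: 825 = 5^2 · 33 and 7 = 5^0 · 7. Apply v_p(a/b) = v_p(a) − v_p(b): v_5(825/7) = 2 − 0 = 2.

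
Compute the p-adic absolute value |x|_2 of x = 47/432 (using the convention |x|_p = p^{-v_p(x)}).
|47/432|_2 = 16

Step 1 — compute v_2(x) by factoring powers of 2 out of the numerator and denominator: v_2(47/432) = -4. Step 2 — apply |x|_p = p^{-v_p(x)} = 2^{4} = 16.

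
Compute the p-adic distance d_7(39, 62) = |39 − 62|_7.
d_7(39, 62) = 1

Step 1 — x − y = 39 − 62 = -23. Step 2 — v_7(-23) = 0 (factor: -23 = −(7^0 · 23); the sign does not affect v_p). Step 3 — |x − y|_7 = 7^{0} = 1.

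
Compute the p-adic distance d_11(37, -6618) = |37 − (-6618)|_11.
d_11(37, -6618) = 1/1331

Step 1 — x − y = 37 − (-6618) = 6655. Step 2 — v_11(6655) = 3 (factor: 6655 = (11^3 · 5); the sign does not affect v_p). Step 3 — |x − y|_11 = 11^{-3} = 1/1331.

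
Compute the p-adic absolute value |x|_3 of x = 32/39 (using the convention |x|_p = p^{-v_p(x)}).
|32/39|_3 = 3

Step 1 — compute v_3(x) by factoring powers of 3 out of the numerator and denominator: v_3(32/39) = -1. Step 2 — apply |x|_p = p^{-v_p(x)} = 3^{1} = 3.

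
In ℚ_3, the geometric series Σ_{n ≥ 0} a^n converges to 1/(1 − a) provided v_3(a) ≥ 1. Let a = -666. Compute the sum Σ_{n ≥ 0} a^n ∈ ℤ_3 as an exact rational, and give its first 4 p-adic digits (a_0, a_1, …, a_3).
Σ a^n = 1/(1 − a) = 1/667;  first 4 digits = (1, 0, 1, 2)

v_3(a) = 2 ≥ 1, so the series converges in ℤ_3 to 1/(1 − a) = 1/(1 − (-666)) = 1/667. Expand this rational in ℤ_3: compute digits iteratively via d_i = x_i mod 3, x_{i+1} = (x_i − d_i)/3. The first 4 digits are (1, 0, 1, 2).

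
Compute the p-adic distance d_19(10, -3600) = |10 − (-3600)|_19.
d_19(10, -3600) = 1/361

Step 1 — x − y = 10 − (-3600) = 3610. Step 2 — v_19(3610) = 2 (factor: 3610 = (19^2 · 10); the sign does not affect v_p). Step 3 — |x − y|_19 = 19^{-2} = 1/361.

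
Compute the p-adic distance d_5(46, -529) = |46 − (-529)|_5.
d_5(46, -529) = 1/25

Step 1 — x − y = 46 − (-529) = 575. Step 2 — v_5(575) = 2 (factor: 575 = (5^2 · 23); the sign does not affect v_p). Step 3 — |x − y|_5 = 5^{-2} = 1/25.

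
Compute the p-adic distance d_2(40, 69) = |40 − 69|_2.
d_2(40, 69) = 1

Step 1 — x − y = 40 − 69 = -29. Step 2 — v_2(-29) = 0 (factor: -29 = −(2^0 · 29); the sign does not affect v_p). Step 3 — |x − y|_2 = 2^{0} = 1.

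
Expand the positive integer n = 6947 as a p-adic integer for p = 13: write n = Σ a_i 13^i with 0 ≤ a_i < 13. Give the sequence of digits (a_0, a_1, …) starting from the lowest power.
(a_0, a_1, …) = (5, 1, 2, 3)

Repeated division by 13 gives the digits low-to-high: 6947 = 5 + 1·13^1 + 2·13^2 + 3·13^3. Digit sequence: (5, 1, 2, 3).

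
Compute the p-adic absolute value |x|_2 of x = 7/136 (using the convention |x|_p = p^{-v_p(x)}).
|7/136|_2 = 8

Step 1 — compute v_2(x) by factoring powers of 2 out of the numerator and denominator: v_2(7/136) = -3. Step 2 — apply |x|_p = p^{-v_p(x)} = 2^{3} = 8.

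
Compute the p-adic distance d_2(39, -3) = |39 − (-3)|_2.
d_2(39, -3) = 1/2

Step 1 — x − y = 39 − (-3) = 42. Step 2 — v_2(42) = 1 (factor: 42 = (2^1 · 21); the sign does not affect v_p). Step 3 — |x − y|_2 = 2^{-1} = 1/2.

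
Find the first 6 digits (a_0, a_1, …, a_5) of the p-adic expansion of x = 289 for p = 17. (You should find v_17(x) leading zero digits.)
(a_0, …, a_5) = (0, 0, 1, 0, 0, 0)

v_17(289) = 2, so a_0 = ... = a_1 = 0. Factor out: x = 17^2 · u with u = 1 a unit in ℤ_17. Expand u iteratively via a_{v+i} = u_i mod 17, u_{i+1} = (u_i − a_{v+i})/17:
  u_0 = 1;  a_2 = 1;  u_1 = (u_0 − 1)/17 = 0
  u_1 = 0;  a_3 = 0;  u_2 = (u_1 − 0)/17 = 0
  u_2 = 0;  a_4 = 0;  u_3 = (u_2 − 0)/17 = 0
  u_3 = 0;  a_5 = 0;  u_4 = (u_3 − 0)/17 = 0
Digits: (0, 0, 1, 0, 0, 0).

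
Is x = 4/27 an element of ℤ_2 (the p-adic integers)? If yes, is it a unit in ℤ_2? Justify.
x ∈ ℤ_2 but not a unit; v_2(x) = 2 > 0

ℤ_2 = {x ∈ ℚ_2 : v_2(x) ≥ 0} and ℤ_2^× = {x ∈ ℤ_2 : v_2(x) = 0}. Here v_2(4/27) = v_2(num) − v_2(den) = 2; compare against these criteria.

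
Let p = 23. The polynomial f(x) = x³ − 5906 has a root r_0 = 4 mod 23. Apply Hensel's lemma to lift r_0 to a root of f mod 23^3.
r_2 = 1867 (mod 12167)

Hensel: r_{i+1} = r_i − f(r_i)/f′(r_i) mod 23^{i+2}, where f′(x) = 3x². Iterate:
  r_0 = 4 (mod 23)
  r_1 = 280 (mod 529)
  r_2 = 1867 (mod 12167)
Final: r = 1867 with f(r) ≡ 0 mod 23^3.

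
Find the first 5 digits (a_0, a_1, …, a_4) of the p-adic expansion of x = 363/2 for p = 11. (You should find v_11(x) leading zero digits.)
(a_0, …, a_4) = (0, 0, 7, 5, 5)

v_11(363/2) = 2, so a_0 = ... = a_1 = 0. Factor out: x = 11^2 · u with u = 3/2 a unit in ℤ_11. Expand u iteratively via a_{v+i} = u_i mod 11, u_{i+1} = (u_i − a_{v+i})/11:
  u_0 = 3/2;  a_2 = 7;  u_1 = (u_0 − 7)/11 = -1/2
  u_1 = -1/2;  a_3 = 5;  u_2 = (u_1 − 5)/11 = -1/2
  u_2 = -1/2;  a_4 = 5;  u_3 = (u_2 − 5)/11 = -1/2
Digits: (0, 0, 7, 5, 5).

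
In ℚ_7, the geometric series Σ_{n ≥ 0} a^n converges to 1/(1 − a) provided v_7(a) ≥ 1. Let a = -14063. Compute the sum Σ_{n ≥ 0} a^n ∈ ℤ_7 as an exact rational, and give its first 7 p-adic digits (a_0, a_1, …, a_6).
Σ a^n = 1/(1 − a) = 1/14064;  first 7 digits = (1, 0, 0, 1, 1, 6, 0)

v_7(a) = 3 ≥ 1, so the series converges in ℤ_7 to 1/(1 − a) = 1/(1 − (-14063)) = 1/14064. Expand this rational in ℤ_7: compute digits iteratively via d_i = x_i mod 7, x_{i+1} = (x_i − d_i)/7. The first 7 digits are (1, 0, 0, 1, 1, 6, 0).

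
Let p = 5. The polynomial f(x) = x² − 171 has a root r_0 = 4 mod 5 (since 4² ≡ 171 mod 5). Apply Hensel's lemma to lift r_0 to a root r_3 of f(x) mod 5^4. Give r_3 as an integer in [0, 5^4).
r_3 = 214 (mod 625)

Hensel's recurrence: r_{i+1} = r_i − f(r_i)·(f′(r_i))^{-1} mod 5^{i+2}, with f′(x) = 2x. Iterate:
  r_0 = 4 (mod 5)
  r_1 = 14 (mod 25)
  r_2 = 89 (mod 125)
  r_3 = 214 (mod 625)
Final: r_3 = 214, and one checks f(r_3) ≡ 0 mod 5^4.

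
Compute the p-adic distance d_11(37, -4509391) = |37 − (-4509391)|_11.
d_11(37, -4509391) = 1/161051

Step 1 — x − y = 37 − (-4509391) = 4509428. Step 2 — v_11(4509428) = 5 (factor: 4509428 = (11^5 · 28); the sign does not affect v_p). Step 3 — |x − y|_11 = 11^{-5} = 1/161051.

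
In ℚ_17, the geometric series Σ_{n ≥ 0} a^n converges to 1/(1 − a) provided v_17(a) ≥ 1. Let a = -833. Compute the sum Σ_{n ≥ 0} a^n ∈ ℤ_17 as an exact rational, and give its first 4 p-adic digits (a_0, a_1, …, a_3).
Σ a^n = 1/(1 − a) = 1/834;  first 4 digits = (1, 2, 1, 13)

v_17(a) = 1 ≥ 1, so the series converges in ℤ_17 to 1/(1 − a) = 1/(1 − (-833)) = 1/834. Expand this rational in ℤ_17: compute digits iteratively via d_i = x_i mod 17, x_{i+1} = (x_i − d_i)/17. The first 4 digits are (1, 2, 1, 13).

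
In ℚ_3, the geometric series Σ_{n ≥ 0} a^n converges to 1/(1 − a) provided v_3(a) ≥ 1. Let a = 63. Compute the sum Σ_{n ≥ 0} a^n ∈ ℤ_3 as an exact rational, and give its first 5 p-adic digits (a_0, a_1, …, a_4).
Σ a^n = 1/(1 − a) = -1/62;  first 5 digits = (1, 0, 1, 2, 1)

v_3(a) = 2 ≥ 1, so the series converges in ℤ_3 to 1/(1 − a) = 1/(1 − 63) = -1/62. Expand this rational in ℤ_3: compute digits iteratively via d_i = x_i mod 3, x_{i+1} = (x_i − d_i)/3. The first 5 digits are (1, 0, 1, 2, 1).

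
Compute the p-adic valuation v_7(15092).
v_7(15092) = 3

v_7(n) is the largest exponent k such that 7^k divides n. Factor out: 15092 = 7^3 · 44. (Sign doesn't affect v_p.) So v_7(15092) = 3.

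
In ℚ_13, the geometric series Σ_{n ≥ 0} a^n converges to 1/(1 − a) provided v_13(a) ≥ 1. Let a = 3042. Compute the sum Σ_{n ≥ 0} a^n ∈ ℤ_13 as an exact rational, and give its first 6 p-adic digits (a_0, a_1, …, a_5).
Σ a^n = 1/(1 − a) = -1/3041;  first 6 digits = (1, 0, 5, 1, 12, 11)

v_13(a) = 2 ≥ 1, so the series converges in ℤ_13 to 1/(1 − a) = 1/(1 − 3042) = -1/3041. Expand this rational in ℤ_13: compute digits iteratively via d_i = x_i mod 13, x_{i+1} = (x_i − d_i)/13. The first 6 digits are (1, 0, 5, 1, 12, 11).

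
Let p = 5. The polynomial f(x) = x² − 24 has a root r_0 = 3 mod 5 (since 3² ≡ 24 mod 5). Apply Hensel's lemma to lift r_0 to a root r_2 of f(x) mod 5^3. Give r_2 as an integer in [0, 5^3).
r_2 = 93 (mod 125)

Hensel's recurrence: r_{i+1} = r_i − f(r_i)·(f′(r_i))^{-1} mod 5^{i+2}, with f′(x) = 2x. Iterate:
  r_0 = 3 (mod 5)
  r_1 = 18 (mod 25)
  r_2 = 93 (mod 125)
Final: r_2 = 93, and one checks f(r_2) ≡ 0 mod 5^3.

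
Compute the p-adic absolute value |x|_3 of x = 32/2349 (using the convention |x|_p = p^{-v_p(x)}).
|32/2349|_3 = 81

Step 1 — compute v_3(x) by factoring powers of 3 out of the numerator and denominator: v_3(32/2349) = -4. Step 2 — apply |x|_p = p^{-v_p(x)} = 3^{4} = 81.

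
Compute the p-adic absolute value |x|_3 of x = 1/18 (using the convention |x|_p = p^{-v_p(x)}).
|1/18|_3 = 9

Step 1 — compute v_3(x) by factoring powers of 3 out of the numerator and denominator: v_3(1/18) = -2. Step 2 — apply |x|_p = p^{-v_p(x)} = 3^{2} = 9.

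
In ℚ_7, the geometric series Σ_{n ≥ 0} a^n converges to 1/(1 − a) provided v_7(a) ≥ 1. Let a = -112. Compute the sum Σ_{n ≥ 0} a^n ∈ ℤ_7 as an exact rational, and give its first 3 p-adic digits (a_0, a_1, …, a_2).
Σ a^n = 1/(1 − a) = 1/113;  first 3 digits = (1, 5, 1)

v_7(a) = 1 ≥ 1, so the series converges in ℤ_7 to 1/(1 − a) = 1/(1 − (-112)) = 1/113. Expand this rational in ℤ_7: compute digits iteratively via d_i = x_i mod 7, x_{i+1} = (x_i − d_i)/7. The first 3 digits are (1, 5, 1).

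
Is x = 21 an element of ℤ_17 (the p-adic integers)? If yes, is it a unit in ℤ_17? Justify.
x ∈ ℤ_17^× (unit); v_17(x) = 0

ℤ_17 = {x ∈ ℚ_17 : v_17(x) ≥ 0} and ℤ_17^× = {x ∈ ℤ_17 : v_17(x) = 0}. Here v_17(21) = v_17(num) − v_17(den) = 0; compare against these criteria.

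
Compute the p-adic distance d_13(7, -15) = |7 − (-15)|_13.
d_13(7, -15) = 1

Step 1 — x − y = 7 − (-15) = 22. Step 2 — v_13(22) = 0 (factor: 22 = (13^0 · 22); the sign does not affect v_p). Step 3 — |x − y|_13 = 13^{0} = 1.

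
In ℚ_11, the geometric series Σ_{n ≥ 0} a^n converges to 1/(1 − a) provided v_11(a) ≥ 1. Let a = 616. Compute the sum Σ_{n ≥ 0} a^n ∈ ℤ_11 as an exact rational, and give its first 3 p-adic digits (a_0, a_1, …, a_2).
Σ a^n = 1/(1 − a) = -1/615;  first 3 digits = (1, 1, 6)

v_11(a) = 1 ≥ 1, so the series converges in ℤ_11 to 1/(1 − a) = 1/(1 − 616) = -1/615. Expand this rational in ℤ_11: compute digits iteratively via d_i = x_i mod 11, x_{i+1} = (x_i − d_i)/11. The first 3 digits are (1, 1, 6).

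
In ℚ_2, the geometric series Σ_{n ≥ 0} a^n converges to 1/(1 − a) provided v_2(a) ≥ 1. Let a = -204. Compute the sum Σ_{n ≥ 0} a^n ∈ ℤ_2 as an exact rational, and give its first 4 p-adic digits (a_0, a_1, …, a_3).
Σ a^n = 1/(1 − a) = 1/205;  first 4 digits = (1, 0, 1, 0)

v_2(a) = 2 ≥ 1, so the series converges in ℤ_2 to 1/(1 − a) = 1/(1 − (-204)) = 1/205. Expand this rational in ℤ_2: compute digits iteratively via d_i = x_i mod 2, x_{i+1} = (x_i − d_i)/2. The first 4 digits are (1, 0, 1, 0).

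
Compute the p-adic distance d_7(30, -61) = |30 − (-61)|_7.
d_7(30, -61) = 1/7

Step 1 — x − y = 30 − (-61) = 91. Step 2 — v_7(91) = 1 (factor: 91 = (7^1 · 13); the sign does not affect v_p). Step 3 — |x − y|_7 = 7^{-1} = 1/7.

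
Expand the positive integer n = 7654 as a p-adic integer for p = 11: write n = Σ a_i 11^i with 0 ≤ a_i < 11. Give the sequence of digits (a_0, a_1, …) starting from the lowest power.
(a_0, a_1, …) = (9, 2, 8, 5)

Repeated division by 11 gives the digits low-to-high: 7654 = 9 + 2·11^1 + 8·11^2 + 5·11^3. Digit sequence: (9, 2, 8, 5).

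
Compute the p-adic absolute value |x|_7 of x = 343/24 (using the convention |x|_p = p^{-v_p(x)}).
|343/24|_7 = 1/343

Step 1 — compute v_7(x) by factoring powers of 7 out of the numerator and denominator: v_7(343/24) = 3. Step 2 — apply |x|_p = p^{-v_p(x)} = 7^{-3} = 1/343.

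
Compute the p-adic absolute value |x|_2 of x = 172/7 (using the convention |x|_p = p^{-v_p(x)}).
|172/7|_2 = 1/4

Step 1 — compute v_2(x) by factoring powers of 2 out of the numerator and denominator: v_2(172/7) = 2. Step 2 — apply |x|_p = p^{-v_p(x)} = 2^{-2} = 1/4.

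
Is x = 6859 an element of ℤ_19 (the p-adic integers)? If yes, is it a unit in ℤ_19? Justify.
x ∈ ℤ_19 but not a unit; v_19(x) = 3 > 0

ℤ_19 = {x ∈ ℚ_19 : v_19(x) ≥ 0} and ℤ_19^× = {x ∈ ℤ_19 : v_19(x) = 0}. Here v_19(6859) = v_19(num) − v_19(den) = 3; compare against these criteria.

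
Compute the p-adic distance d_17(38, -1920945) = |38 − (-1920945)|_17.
d_17(38, -1920945) = 1/83521

Step 1 — x − y = 38 − (-1920945) = 1920983. Step 2 — v_17(1920983) = 4 (factor: 1920983 = (17^4 · 23); the sign does not affect v_p). Step 3 — |x − y|_17 = 17^{-4} = 1/83521.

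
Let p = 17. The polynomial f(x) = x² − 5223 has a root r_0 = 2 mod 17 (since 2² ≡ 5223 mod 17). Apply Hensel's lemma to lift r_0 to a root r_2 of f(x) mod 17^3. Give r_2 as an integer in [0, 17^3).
r_2 = 1379 (mod 4913)

Hensel's recurrence: r_{i+1} = r_i − f(r_i)·(f′(r_i))^{-1} mod 17^{i+2}, with f′(x) = 2x. Iterate:
  r_0 = 2 (mod 17)
  r_1 = 223 (mod 289)
  r_2 = 1379 (mod 4913)
Final: r_2 = 1379, and one checks f(r_2) ≡ 0 mod 17^3.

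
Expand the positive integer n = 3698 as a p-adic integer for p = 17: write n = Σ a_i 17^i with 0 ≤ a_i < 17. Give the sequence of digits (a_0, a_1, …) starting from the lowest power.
(a_0, a_1, …) = (9, 13, 12)

Repeated division by 17 gives the digits low-to-high: 3698 = 9 + 13·17^1 + 12·17^2. Digit sequence: (9, 13, 12).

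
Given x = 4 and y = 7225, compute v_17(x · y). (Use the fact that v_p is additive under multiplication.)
v_17(28900) = 2

v_p(x) = 0 (factor: 4 = 17^0 · 4); v_p(y) = 2 (factor: 7225 = 17^2 · 25). Additivity: v_p(xy) = v_p(x) + v_p(y) = 0 + 2 = 2. (Direct check: xy = 28900 = 17^2 · (100).)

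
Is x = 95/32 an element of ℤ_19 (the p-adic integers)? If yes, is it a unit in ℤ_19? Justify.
x ∈ ℤ_19 but not a unit; v_19(x) = 1 > 0

ℤ_19 = {x ∈ ℚ_19 : v_19(x) ≥ 0} and ℤ_19^× = {x ∈ ℤ_19 : v_19(x) = 0}. Here v_19(95/32) = v_19(num) − v_19(den) = 1; compare against these criteria.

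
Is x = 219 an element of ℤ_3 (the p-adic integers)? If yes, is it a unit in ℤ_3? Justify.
x ∈ ℤ_3 but not a unit; v_3(x) = 1 > 0

ℤ_3 = {x ∈ ℚ_3 : v_3(x) ≥ 0} and ℤ_3^× = {x ∈ ℤ_3 : v_3(x) = 0}. Here v_3(219) = v_3(num) − v_3(den) = 1; compare against these criteria.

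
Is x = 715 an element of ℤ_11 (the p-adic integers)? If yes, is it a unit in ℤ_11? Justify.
x ∈ ℤ_11 but not a unit; v_11(x) = 1 > 0

ℤ_11 = {x ∈ ℚ_11 : v_11(x) ≥ 0} and ℤ_11^× = {x ∈ ℤ_11 : v_11(x) = 0}. Here v_11(715) = v_11(num) − v_11(den) = 1; compare against these criteria.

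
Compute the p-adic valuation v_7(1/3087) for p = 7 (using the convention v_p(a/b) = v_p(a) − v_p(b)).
v_7(1/3087) = -3

Factor powers of 7 from the numerator and denominator of the reduced fraction: 1 = 7^0 · 1 and 3087 = 7^3 · 9. Apply v_p(a/b) = v_p(a) − v_p(b): v_7(1/3087) = 0 − 3 = -3.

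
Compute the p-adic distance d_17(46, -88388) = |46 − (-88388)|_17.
d_17(46, -88388) = 1/4913

Step 1 — x − y = 46 − (-88388) = 88434. Step 2 — v_17(88434) = 3 (factor: 88434 = (17^3 · 18); the sign does not affect v_p). Step 3 — |x − y|_17 = 17^{-3} = 1/4913.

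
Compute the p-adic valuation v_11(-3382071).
v_11(-3382071) = 5

v_11(n) is the largest exponent k such that 11^k divides n. Factor out: -3382071 = -11^5 · 21. (Sign doesn't affect v_p.) So v_11(-3382071) = 5.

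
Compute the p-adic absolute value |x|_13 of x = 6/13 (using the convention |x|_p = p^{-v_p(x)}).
|6/13|_13 = 13

Step 1 — compute v_13(x) by factoring powers of 13 out of the numerator and denominator: v_13(6/13) = -1. Step 2 — apply |x|_p = p^{-v_p(x)} = 13^{1} = 13.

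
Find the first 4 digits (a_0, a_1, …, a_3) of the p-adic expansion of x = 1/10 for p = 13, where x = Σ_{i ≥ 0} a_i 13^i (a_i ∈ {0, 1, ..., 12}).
(a_0, …, a_3) = (4, 1, 9, 11)

v_13(1/10) = 0 (numerator and denominator both coprime to 13), so x ∈ ℤ_13^×. Compute digits iteratively via a_i = x_i mod 13, x_{i+1} = (x_i − a_i)/13, with x_0 = x:
  x_0 = 1/10;  a_0 = 4;  x_1 = (x_0 − 4)/13 = -3/10
  x_1 = -3/10;  a_1 = 1;  x_2 = (x_1 − 1)/13 = -1/10
  x_2 = -1/10;  a_2 = 9;  x_3 = (x_2 − 9)/13 = -7/10
  x_3 = -7/10;  a_3 = 11;  x_4 = (x_3 − 11)/13 = -9/10
Digits: (4, 1, 9, 11).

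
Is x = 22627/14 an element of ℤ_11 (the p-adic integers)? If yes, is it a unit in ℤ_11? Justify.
x ∈ ℤ_11 but not a unit; v_11(x) = 3 > 0

ℤ_11 = {x ∈ ℚ_11 : v_11(x) ≥ 0} and ℤ_11^× = {x ∈ ℤ_11 : v_11(x) = 0}. Here v_11(22627/14) = v_11(num) − v_11(den) = 3; compare against these criteria.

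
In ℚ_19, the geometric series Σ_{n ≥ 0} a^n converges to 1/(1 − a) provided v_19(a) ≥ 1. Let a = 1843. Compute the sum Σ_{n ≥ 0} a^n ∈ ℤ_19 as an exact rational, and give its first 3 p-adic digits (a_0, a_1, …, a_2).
Σ a^n = 1/(1 − a) = -1/1842;  first 3 digits = (1, 2, 9)

v_19(a) = 1 ≥ 1, so the series converges in ℤ_19 to 1/(1 − a) = 1/(1 − 1843) = -1/1842. Expand this rational in ℤ_19: compute digits iteratively via d_i = x_i mod 19, x_{i+1} = (x_i − d_i)/19. The first 3 digits are (1, 2, 9).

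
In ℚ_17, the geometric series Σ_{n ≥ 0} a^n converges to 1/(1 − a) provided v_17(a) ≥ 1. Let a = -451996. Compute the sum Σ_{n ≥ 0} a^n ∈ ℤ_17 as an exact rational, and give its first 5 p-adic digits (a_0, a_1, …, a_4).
Σ a^n = 1/(1 − a) = 1/451997;  first 5 digits = (1, 0, 0, 10, 11)

v_17(a) = 3 ≥ 1, so the series converges in ℤ_17 to 1/(1 − a) = 1/(1 − (-451996)) = 1/451997. Expand this rational in ℤ_17: compute digits iteratively via d_i = x_i mod 17, x_{i+1} = (x_i − d_i)/17. The first 5 digits are (1, 0, 0, 10, 11).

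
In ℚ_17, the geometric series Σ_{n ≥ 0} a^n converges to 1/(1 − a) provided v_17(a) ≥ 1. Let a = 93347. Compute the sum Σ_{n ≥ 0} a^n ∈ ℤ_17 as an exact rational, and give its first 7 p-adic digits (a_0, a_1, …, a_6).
Σ a^n = 1/(1 − a) = -1/93346;  first 7 digits = (1, 0, 0, 2, 1, 0, 4)

v_17(a) = 3 ≥ 1, so the series converges in ℤ_17 to 1/(1 − a) = 1/(1 − 93347) = -1/93346. Expand this rational in ℤ_17: compute digits iteratively via d_i = x_i mod 17, x_{i+1} = (x_i − d_i)/17. The first 7 digits are (1, 0, 0, 2, 1, 0, 4).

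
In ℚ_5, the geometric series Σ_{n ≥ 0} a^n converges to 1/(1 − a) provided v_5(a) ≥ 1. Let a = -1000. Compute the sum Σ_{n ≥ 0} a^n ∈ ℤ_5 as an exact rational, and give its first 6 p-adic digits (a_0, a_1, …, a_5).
Σ a^n = 1/(1 − a) = 1/1001;  first 6 digits = (1, 0, 0, 2, 3, 4)

v_5(a) = 3 ≥ 1, so the series converges in ℤ_5 to 1/(1 − a) = 1/(1 − (-1000)) = 1/1001. Expand this rational in ℤ_5: compute digits iteratively via d_i = x_i mod 5, x_{i+1} = (x_i − d_i)/5. The first 6 digits are (1, 0, 0, 2, 3, 4).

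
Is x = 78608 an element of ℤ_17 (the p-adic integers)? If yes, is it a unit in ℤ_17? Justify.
x ∈ ℤ_17 but not a unit; v_17(x) = 3 > 0

ℤ_17 = {x ∈ ℚ_17 : v_17(x) ≥ 0} and ℤ_17^× = {x ∈ ℤ_17 : v_17(x) = 0}. Here v_17(78608) = v_17(num) − v_17(den) = 3; compare against these criteria.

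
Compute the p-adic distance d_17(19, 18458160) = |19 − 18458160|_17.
d_17(19, 18458160) = 1/1419857

Step 1 — x − y = 19 − 18458160 = -18458141. Step 2 — v_17(-18458141) = 5 (factor: -18458141 = −(17^5 · 13); the sign does not affect v_p). Step 3 — |x − y|_17 = 17^{-5} = 1/1419857.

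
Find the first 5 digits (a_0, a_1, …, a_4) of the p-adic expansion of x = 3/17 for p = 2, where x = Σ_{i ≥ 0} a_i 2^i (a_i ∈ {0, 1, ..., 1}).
(a_0, …, a_4) = (1, 1, 0, 0, 1)

v_2(3/17) = 0 (numerator and denominator both coprime to 2), so x ∈ ℤ_2^×. Compute digits iteratively via a_i = x_i mod 2, x_{i+1} = (x_i − a_i)/2, with x_0 = x:
  x_0 = 3/17;  a_0 = 1;  x_1 = (x_0 − 1)/2 = -7/17
  x_1 = -7/17;  a_1 = 1;  x_2 = (x_1 − 1)/2 = -12/17
  x_2 = -12/17;  a_2 = 0;  x_3 = (x_2 − 0)/2 = -6/17
  x_3 = -6/17;  a_3 = 0;  x_4 = (x_3 − 0)/2 = -3/17
  x_4 = -3/17;  a_4 = 1;  x_5 = (x_4 − 1)/2 = -10/17
Digits: (1, 1, 0, 0, 1).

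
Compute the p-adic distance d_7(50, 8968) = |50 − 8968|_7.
d_7(50, 8968) = 1/343

Step 1 — x − y = 50 − 8968 = -8918. Step 2 — v_7(-8918) = 3 (factor: -8918 = −(7^3 · 26); the sign does not affect v_p). Step 3 — |x − y|_7 = 7^{-3} = 1/343.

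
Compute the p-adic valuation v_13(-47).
v_13(-47) = 0

v_13(n) is the largest exponent k such that 13^k divides n. Factor out: -47 = -13^0 · 47. (Sign doesn't affect v_p.) So v_13(-47) = 0.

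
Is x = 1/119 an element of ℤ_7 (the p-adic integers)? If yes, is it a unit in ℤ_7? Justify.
x ∉ ℤ_7 (v_7(x) = -1 < 0)

ℤ_7 = {x ∈ ℚ_7 : v_7(x) ≥ 0} and ℤ_7^× = {x ∈ ℤ_7 : v_7(x) = 0}. Here v_7(1/119) = v_7(num) − v_7(den) = -1; compare against these criteria.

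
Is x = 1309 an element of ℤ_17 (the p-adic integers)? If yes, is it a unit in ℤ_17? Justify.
x ∈ ℤ_17 but not a unit; v_17(x) = 1 > 0

ℤ_17 = {x ∈ ℚ_17 : v_17(x) ≥ 0} and ℤ_17^× = {x ∈ ℤ_17 : v_17(x) = 0}. Here v_17(1309) = v_17(num) − v_17(den) = 1; compare against these criteria.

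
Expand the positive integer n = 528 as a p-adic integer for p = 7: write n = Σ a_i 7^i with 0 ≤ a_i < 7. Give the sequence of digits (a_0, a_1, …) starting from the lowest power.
(a_0, a_1, …) = (3, 5, 3, 1)

Repeated division by 7 gives the digits low-to-high: 528 = 3 + 5·7^1 + 3·7^2 + 1·7^3. Digit sequence: (3, 5, 3, 1).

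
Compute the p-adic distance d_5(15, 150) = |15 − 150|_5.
d_5(15, 150) = 1/5

Step 1 — x − y = 15 − 150 = -135. Step 2 — v_5(-135) = 1 (factor: -135 = −(5^1 · 27); the sign does not affect v_p). Step 3 — |x − y|_5 = 5^{-1} = 1/5.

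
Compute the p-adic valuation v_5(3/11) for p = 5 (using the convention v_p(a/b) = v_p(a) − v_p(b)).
v_5(3/11) = 0

Factor powers of 5 from the numerator and denominator of the reduced fraction: 3 = 5^0 · 3 and 11 = 5^0 · 11. Apply v_p(a/b) = v_p(a) − v_p(b): v_5(3/11) = 0 − 0 = 0.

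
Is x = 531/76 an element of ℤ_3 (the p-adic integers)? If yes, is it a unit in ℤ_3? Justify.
x ∈ ℤ_3 but not a unit; v_3(x) = 2 > 0

ℤ_3 = {x ∈ ℚ_3 : v_3(x) ≥ 0} and ℤ_3^× = {x ∈ ℤ_3 : v_3(x) = 0}. Here v_3(531/76) = v_3(num) − v_3(den) = 2; compare against these criteria.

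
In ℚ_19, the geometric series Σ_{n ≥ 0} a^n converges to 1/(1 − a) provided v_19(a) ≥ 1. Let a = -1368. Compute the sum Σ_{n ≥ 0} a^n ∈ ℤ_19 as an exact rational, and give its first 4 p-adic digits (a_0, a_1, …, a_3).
Σ a^n = 1/(1 − a) = 1/1369;  first 4 digits = (1, 4, 12, 13)

v_19(a) = 1 ≥ 1, so the series converges in ℤ_19 to 1/(1 − a) = 1/(1 − (-1368)) = 1/1369. Expand this rational in ℤ_19: compute digits iteratively via d_i = x_i mod 19, x_{i+1} = (x_i − d_i)/19. The first 4 digits are (1, 4, 12, 13).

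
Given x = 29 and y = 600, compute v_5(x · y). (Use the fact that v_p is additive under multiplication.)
v_5(17400) = 2

v_p(x) = 0 (factor: 29 = 5^0 · 29); v_p(y) = 2 (factor: 600 = 5^2 · 24). Additivity: v_p(xy) = v_p(x) + v_p(y) = 0 + 2 = 2. (Direct check: xy = 17400 = 5^2 · (696).)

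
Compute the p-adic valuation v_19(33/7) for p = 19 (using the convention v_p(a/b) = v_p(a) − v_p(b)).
v_19(33/7) = 0

Factor powers of 19 from the numerator and denominator of the reduced fraction: 33 = 19^0 · 33 and 7 = 19^0 · 7. Apply v_p(a/b) = v_p(a) − v_p(b): v_19(33/7) = 0 − 0 = 0.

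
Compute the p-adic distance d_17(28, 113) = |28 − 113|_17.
d_17(28, 113) = 1/17

Step 1 — x − y = 28 − 113 = -85. Step 2 — v_17(-85) = 1 (factor: -85 = −(17^1 · 5); the sign does not affect v_p). Step 3 — |x − y|_17 = 17^{-1} = 1/17.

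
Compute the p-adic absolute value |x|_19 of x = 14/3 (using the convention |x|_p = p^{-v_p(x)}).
|14/3|_19 = 1

Step 1 — compute v_19(x) by factoring powers of 19 out of the numerator and denominator: v_19(14/3) = 0. Step 2 — apply |x|_p = p^{-v_p(x)} = 19^{0} = 1.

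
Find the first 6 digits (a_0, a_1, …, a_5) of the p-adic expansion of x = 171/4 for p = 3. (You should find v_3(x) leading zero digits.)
(a_0, …, a_5) = (0, 0, 1, 2, 2, 0)

v_3(171/4) = 2, so a_0 = ... = a_1 = 0. Factor out: x = 3^2 · u with u = 19/4 a unit in ℤ_3. Expand u iteratively via a_{v+i} = u_i mod 3, u_{i+1} = (u_i − a_{v+i})/3:
  u_0 = 19/4;  a_2 = 1;  u_1 = (u_0 − 1)/3 = 5/4
  u_1 = 5/4;  a_3 = 2;  u_2 = (u_1 − 2)/3 = -1/4
  u_2 = -1/4;  a_4 = 2;  u_3 = (u_2 − 2)/3 = -3/4
  u_3 = -3/4;  a_5 = 0;  u_4 = (u_3 − 0)/3 = -1/4
Digits: (0, 0, 1, 2, 2, 0).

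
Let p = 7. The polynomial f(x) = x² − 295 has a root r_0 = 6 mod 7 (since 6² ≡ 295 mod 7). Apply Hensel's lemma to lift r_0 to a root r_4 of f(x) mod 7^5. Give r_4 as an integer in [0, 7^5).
r_4 = 2253 (mod 16807)

Hensel's recurrence: r_{i+1} = r_i − f(r_i)·(f′(r_i))^{-1} mod 7^{i+2}, with f′(x) = 2x. Iterate:
  r_0 = 6 (mod 7)
  r_1 = 48 (mod 49)
  r_2 = 195 (mod 343)
  r_3 = 2253 (mod 2401)
  r_4 = 2253 (mod 16807)
Final: r_4 = 2253, and one checks f(r_4) ≡ 0 mod 7^5.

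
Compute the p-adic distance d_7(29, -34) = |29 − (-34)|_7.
d_7(29, -34) = 1/7

Step 1 — x − y = 29 − (-34) = 63. Step 2 — v_7(63) = 1 (factor: 63 = (7^1 · 9); the sign does not affect v_p). Step 3 — |x − y|_7 = 7^{-1} = 1/7.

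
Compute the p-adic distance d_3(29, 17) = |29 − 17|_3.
d_3(29, 17) = 1/3

Step 1 — x − y = 29 − 17 = 12. Step 2 — v_3(12) = 1 (factor: 12 = (3^1 · 4); the sign does not affect v_p). Step 3 — |x − y|_3 = 3^{-1} = 1/3.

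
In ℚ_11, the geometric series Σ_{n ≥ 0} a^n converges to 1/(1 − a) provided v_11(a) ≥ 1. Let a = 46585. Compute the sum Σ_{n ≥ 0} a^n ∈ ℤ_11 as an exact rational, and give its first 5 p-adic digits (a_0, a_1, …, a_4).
Σ a^n = 1/(1 − a) = -1/46584;  first 5 digits = (1, 0, 0, 2, 3)

v_11(a) = 3 ≥ 1, so the series converges in ℤ_11 to 1/(1 − a) = 1/(1 − 46585) = -1/46584. Expand this rational in ℤ_11: compute digits iteratively via d_i = x_i mod 11, x_{i+1} = (x_i − d_i)/11. The first 5 digits are (1, 0, 0, 2, 3).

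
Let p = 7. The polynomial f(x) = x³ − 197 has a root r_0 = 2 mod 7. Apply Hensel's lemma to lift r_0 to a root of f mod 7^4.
r_3 = 912 (mod 2401)

Hensel: r_{i+1} = r_i − f(r_i)/f′(r_i) mod 7^{i+2}, where f′(x) = 3x². Iterate:
  r_0 = 2 (mod 7)
  r_1 = 30 (mod 49)
  r_2 = 226 (mod 343)
  r_3 = 912 (mod 2401)
Final: r = 912 with f(r) ≡ 0 mod 7^4.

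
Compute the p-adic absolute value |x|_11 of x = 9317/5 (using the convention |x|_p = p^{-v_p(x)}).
|9317/5|_11 = 1/1331

Step 1 — compute v_11(x) by factoring powers of 11 out of the numerator and denominator: v_11(9317/5) = 3. Step 2 — apply |x|_p = p^{-v_p(x)} = 11^{-3} = 1/1331.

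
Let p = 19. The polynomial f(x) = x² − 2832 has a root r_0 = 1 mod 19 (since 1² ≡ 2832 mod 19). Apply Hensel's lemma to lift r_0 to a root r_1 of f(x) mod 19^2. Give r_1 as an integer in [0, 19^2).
r_1 = 153 (mod 361)

Hensel's recurrence: r_{i+1} = r_i − f(r_i)·(f′(r_i))^{-1} mod 19^{i+2}, with f′(x) = 2x. Iterate:
  r_0 = 1 (mod 19)
  r_1 = 153 (mod 361)
Final: r_1 = 153, and one checks f(r_1) ≡ 0 mod 19^2.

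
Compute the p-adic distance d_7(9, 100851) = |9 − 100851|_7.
d_7(9, 100851) = 1/16807

Step 1 — x − y = 9 − 100851 = -100842. Step 2 — v_7(-100842) = 5 (factor: -100842 = −(7^5 · 6); the sign does not affect v_p). Step 3 — |x − y|_7 = 7^{-5} = 1/16807.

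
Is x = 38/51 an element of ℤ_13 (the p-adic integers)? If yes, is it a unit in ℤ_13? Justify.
x ∈ ℤ_13^× (unit); v_13(x) = 0

ℤ_13 = {x ∈ ℚ_13 : v_13(x) ≥ 0} and ℤ_13^× = {x ∈ ℤ_13 : v_13(x) = 0}. Here v_13(38/51) = v_13(num) − v_13(den) = 0; compare against these criteria.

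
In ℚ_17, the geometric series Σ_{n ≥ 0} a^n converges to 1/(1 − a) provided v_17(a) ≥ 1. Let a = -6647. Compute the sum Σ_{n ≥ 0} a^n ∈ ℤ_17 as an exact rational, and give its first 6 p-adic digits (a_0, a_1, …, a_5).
Σ a^n = 1/(1 − a) = 1/6648;  first 6 digits = (1, 0, 11, 15, 1, 14)

v_17(a) = 2 ≥ 1, so the series converges in ℤ_17 to 1/(1 − a) = 1/(1 − (-6647)) = 1/6648. Expand this rational in ℤ_17: compute digits iteratively via d_i = x_i mod 17, x_{i+1} = (x_i − d_i)/17. The first 6 digits are (1, 0, 11, 15, 1, 14).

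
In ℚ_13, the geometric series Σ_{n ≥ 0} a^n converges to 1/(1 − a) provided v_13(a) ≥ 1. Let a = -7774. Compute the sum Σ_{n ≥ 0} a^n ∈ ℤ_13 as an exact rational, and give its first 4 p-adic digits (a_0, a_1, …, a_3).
Σ a^n = 1/(1 − a) = 1/7775;  first 4 digits = (1, 0, 6, 9)

v_13(a) = 2 ≥ 1, so the series converges in ℤ_13 to 1/(1 − a) = 1/(1 − (-7774)) = 1/7775. Expand this rational in ℤ_13: compute digits iteratively via d_i = x_i mod 13, x_{i+1} = (x_i − d_i)/13. The first 4 digits are (1, 0, 6, 9).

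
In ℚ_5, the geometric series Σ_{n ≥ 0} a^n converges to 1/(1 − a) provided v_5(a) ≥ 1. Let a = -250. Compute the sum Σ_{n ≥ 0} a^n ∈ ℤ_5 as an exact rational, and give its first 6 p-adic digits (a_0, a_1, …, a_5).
Σ a^n = 1/(1 − a) = 1/251;  first 6 digits = (1, 0, 0, 3, 4, 4)

v_5(a) = 3 ≥ 1, so the series converges in ℤ_5 to 1/(1 − a) = 1/(1 − (-250)) = 1/251. Expand this rational in ℤ_5: compute digits iteratively via d_i = x_i mod 5, x_{i+1} = (x_i − d_i)/5. The first 6 digits are (1, 0, 0, 3, 4, 4).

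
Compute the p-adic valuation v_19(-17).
v_19(-17) = 0

v_19(n) is the largest exponent k such that 19^k divides n. Factor out: -17 = -19^0 · 17. (Sign doesn't affect v_p.) So v_19(-17) = 0.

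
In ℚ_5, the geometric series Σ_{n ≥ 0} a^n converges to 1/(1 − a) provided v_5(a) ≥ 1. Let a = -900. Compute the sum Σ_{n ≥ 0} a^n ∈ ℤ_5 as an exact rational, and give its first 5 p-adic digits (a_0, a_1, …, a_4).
Σ a^n = 1/(1 − a) = 1/901;  first 5 digits = (1, 0, 4, 2, 4)

v_5(a) = 2 ≥ 1, so the series converges in ℤ_5 to 1/(1 − a) = 1/(1 − (-900)) = 1/901. Expand this rational in ℤ_5: compute digits iteratively via d_i = x_i mod 5, x_{i+1} = (x_i − d_i)/5. The first 5 digits are (1, 0, 4, 2, 4).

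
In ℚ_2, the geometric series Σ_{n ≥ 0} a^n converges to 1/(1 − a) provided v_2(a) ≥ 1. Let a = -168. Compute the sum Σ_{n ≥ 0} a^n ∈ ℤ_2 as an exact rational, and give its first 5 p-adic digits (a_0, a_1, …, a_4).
Σ a^n = 1/(1 − a) = 1/169;  first 5 digits = (1, 0, 0, 1, 1)

v_2(a) = 3 ≥ 1, so the series converges in ℤ_2 to 1/(1 − a) = 1/(1 − (-168)) = 1/169. Expand this rational in ℤ_2: compute digits iteratively via d_i = x_i mod 2, x_{i+1} = (x_i − d_i)/2. The first 5 digits are (1, 0, 0, 1, 1).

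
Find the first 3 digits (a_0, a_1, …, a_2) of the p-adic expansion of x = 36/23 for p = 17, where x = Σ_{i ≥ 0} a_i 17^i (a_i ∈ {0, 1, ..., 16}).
(a_0, …, a_2) = (6, 16, 2)

v_17(36/23) = 0 (numerator and denominator both coprime to 17), so x ∈ ℤ_17^×. Compute digits iteratively via a_i = x_i mod 17, x_{i+1} = (x_i − a_i)/17, with x_0 = x:
  x_0 = 36/23;  a_0 = 6;  x_1 = (x_0 − 6)/17 = -6/23
  x_1 = -6/23;  a_1 = 16;  x_2 = (x_1 − 16)/17 = -22/23
  x_2 = -22/23;  a_2 = 2;  x_3 = (x_2 − 2)/17 = -4/23
Digits: (6, 16, 2).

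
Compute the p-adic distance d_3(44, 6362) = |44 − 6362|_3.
d_3(44, 6362) = 1/243

Step 1 — x − y = 44 − 6362 = -6318. Step 2 — v_3(-6318) = 5 (factor: -6318 = −(3^5 · 26); the sign does not affect v_p). Step 3 — |x − y|_3 = 3^{-5} = 1/243.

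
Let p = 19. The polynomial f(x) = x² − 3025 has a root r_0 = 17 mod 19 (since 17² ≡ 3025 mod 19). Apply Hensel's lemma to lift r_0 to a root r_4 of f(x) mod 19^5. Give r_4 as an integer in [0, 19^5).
r_4 = 55 (mod 2476099)

Hensel's recurrence: r_{i+1} = r_i − f(r_i)·(f′(r_i))^{-1} mod 19^{i+2}, with f′(x) = 2x. Iterate:
  r_0 = 17 (mod 19)
  r_1 = 55 (mod 361)
  r_2 = 55 (mod 6859)
  r_3 = 55 (mod 130321)
  r_4 = 55 (mod 2476099)
Final: r_4 = 55, and one checks f(r_4) ≡ 0 mod 19^5.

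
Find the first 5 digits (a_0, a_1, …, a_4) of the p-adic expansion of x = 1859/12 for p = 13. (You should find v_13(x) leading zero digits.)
(a_0, …, a_4) = (0, 0, 2, 1, 1)

v_13(1859/12) = 2, so a_0 = ... = a_1 = 0. Factor out: x = 13^2 · u with u = 11/12 a unit in ℤ_13. Expand u iteratively via a_{v+i} = u_i mod 13, u_{i+1} = (u_i − a_{v+i})/13:
  u_0 = 11/12;  a_2 = 2;  u_1 = (u_0 − 2)/13 = -1/12
  u_1 = -1/12;  a_3 = 1;  u_2 = (u_1 − 1)/13 = -1/12
  u_2 = -1/12;  a_4 = 1;  u_3 = (u_2 − 1)/13 = -1/12
Digits: (0, 0, 2, 1, 1).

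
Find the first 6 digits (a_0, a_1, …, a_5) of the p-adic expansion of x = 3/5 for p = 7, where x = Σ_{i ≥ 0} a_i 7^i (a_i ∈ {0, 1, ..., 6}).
(a_0, …, a_5) = (2, 4, 5, 2, 1, 4)

v_7(3/5) = 0 (numerator and denominator both coprime to 7), so x ∈ ℤ_7^×. Compute digits iteratively via a_i = x_i mod 7, x_{i+1} = (x_i − a_i)/7, with x_0 = x:
  x_0 = 3/5;  a_0 = 2;  x_1 = (x_0 − 2)/7 = -1/5
  x_1 = -1/5;  a_1 = 4;  x_2 = (x_1 − 4)/7 = -3/5
  x_2 = -3/5;  a_2 = 5;  x_3 = (x_2 − 5)/7 = -4/5
  x_3 = -4/5;  a_3 = 2;  x_4 = (x_3 − 2)/7 = -2/5
  x_4 = -2/5;  a_4 = 1;  x_5 = (x_4 − 1)/7 = -1/5
  x_5 = -1/5;  a_5 = 4;  x_6 = (x_5 − 4)/7 = -3/5
Digits: (2, 4, 5, 2, 1, 4).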